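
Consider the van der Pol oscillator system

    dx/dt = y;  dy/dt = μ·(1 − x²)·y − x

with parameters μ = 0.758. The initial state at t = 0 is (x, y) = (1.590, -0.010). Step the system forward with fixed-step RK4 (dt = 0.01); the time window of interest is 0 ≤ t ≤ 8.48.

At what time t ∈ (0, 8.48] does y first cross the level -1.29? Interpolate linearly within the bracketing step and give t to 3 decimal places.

t=0.000: state=(1.590, -0.010)
step 1 (dt=0.01): k1=(-0.010, -1.578), k2=(-0.018, -1.569), k3=(-0.018, -1.569), k4=(-0.026, -1.560); state += dt/6·(k1+2k2+2k3+k4)
t=0.010: state=(1.590, -0.026)
t=0.020: state=(1.589, -0.041)
t=0.030: state=(1.589, -0.057)
continuing one RK4 step at a time; state shown every 50 steps (Δt=0.5):
t=0.500: state=(1.421, -0.613)
t=1.000: state=(1.000, -1.074)
t=1.190: state=(0.777, -1.279)
next step: t=1.200: state=(0.765, -1.290) — y has crossed -1.29
linear interpolation between t=1.190 (-1.27861) and t=1.200 (-1.29027) → t≈1.200

t = 1.200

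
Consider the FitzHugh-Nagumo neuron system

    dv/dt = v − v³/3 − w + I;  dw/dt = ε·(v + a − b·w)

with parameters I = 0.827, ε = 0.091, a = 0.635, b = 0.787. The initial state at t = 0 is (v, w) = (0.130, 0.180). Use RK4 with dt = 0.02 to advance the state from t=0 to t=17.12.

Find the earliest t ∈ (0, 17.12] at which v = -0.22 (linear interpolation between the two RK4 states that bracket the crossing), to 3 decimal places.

t=0.000: state=(0.130, 0.180)
step 1 (dt=0.02): k1=(0.776, 0.057), k2=(0.783, 0.057), k3=(0.783, 0.057), k4=(0.790, 0.058); state += dt/6·(k1+2k2+2k3+k4)
t=0.020: state=(0.146, 0.181)
t=0.040: state=(0.162, 0.182)
t=0.060: state=(0.178, 0.184)
continuing one RK4 step at a time; state shown every 50 steps (Δt=1):
t=1.000: state=(1.217, 0.280)
t=2.000: state=(1.834, 0.458)
t=3.000: state=(1.841, 0.645)
t=4.000: state=(1.773, 0.815)
t=5.000: state=(1.699, 0.967)
t=6.000: state=(1.623, 1.102)
t=7.000: state=(1.545, 1.220)
t=8.000: state=(1.466, 1.324)
t=9.000: state=(1.383, 1.413)
t=10.000: state=(1.295, 1.489)
t=11.000: state=(1.200, 1.551)
t=12.000: state=(1.092, 1.601)
t=13.000: state=(0.964, 1.636)
t=14.000: state=(0.795, 1.657)
t=15.000: state=(0.532, 1.657)
t=16.000: state=(0.003, 1.625)
t=16.240: state=(-0.211, 1.609)
next step: t=16.260: state=(-0.231, 1.607) — v has crossed -0.22
linear interpolation between t=16.240 (-0.21090) and t=16.260 (-0.23086) → t≈16.249

t = 16.249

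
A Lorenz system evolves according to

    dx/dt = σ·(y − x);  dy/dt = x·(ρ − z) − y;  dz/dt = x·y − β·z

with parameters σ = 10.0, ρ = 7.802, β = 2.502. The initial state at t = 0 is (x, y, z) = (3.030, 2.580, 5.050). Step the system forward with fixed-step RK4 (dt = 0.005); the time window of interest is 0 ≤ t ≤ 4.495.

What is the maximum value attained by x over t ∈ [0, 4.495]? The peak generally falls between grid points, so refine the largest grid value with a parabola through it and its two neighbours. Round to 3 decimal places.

max x = 5.186

t=0.000: state=(3.030, 2.580, 5.050)
step 1 (dt=0.005): k1=(-4.500, 5.759, -4.818), k2=(-4.244, 5.750, -4.773), k3=(-4.250, 5.751, -4.772), k4=(-4.000, 5.743, -4.726); state += dt/6·(k1+2k2+2k3+k4)
t=0.005: state=(3.009, 2.609, 5.026)
t=0.010: state=(2.990, 2.637, 5.003)
t=0.015: state=(2.973, 2.666, 4.980)
continuing one RK4 step at a time; state shown every 40 steps (Δt=0.2):
t=0.200: state=(3.321, 3.807, 4.612)
t=0.400: state=(4.495, 5.081, 5.625)
t=0.600: state=(5.186, 5.192, 7.547)
t=0.800: state=(4.559, 4.047, 8.156)
t=1.000: state=(3.656, 3.344, 7.233)
t=1.200: state=(3.402, 3.447, 6.206)
t=1.400: state=(3.744, 4.012, 5.850)
t=1.600: state=(4.317, 4.576, 6.323)
t=1.800: state=(4.601, 4.600, 7.135)
t=2.000: state=(4.349, 4.139, 7.418)
t=2.200: state=(3.947, 3.793, 7.043)
t=2.400: state=(3.805, 3.819, 6.554)
t=2.600: state=(3.962, 4.089, 6.384)
t=2.800: state=(4.223, 4.334, 6.608)
t=3.000: state=(4.337, 4.333, 6.957)
t=3.200: state=(4.226, 4.136, 7.077)
t=3.400: state=(4.050, 3.980, 6.914)
t=3.600: state=(3.984, 3.990, 6.693)
t=3.800: state=(4.056, 4.114, 6.618)
t=4.000: state=(4.172, 4.220, 6.721)
t=4.200: state=(4.219, 4.216, 6.874)
t=4.400: state=(4.170, 4.130, 6.924)
t=4.495: state=(4.130, 4.090, 6.900)
largest grid value and its neighbours: x(0.595)=5.18494, x(0.600)=5.18573, x(0.605)=5.18553
parabola through these three points peaks at t≈0.601 with x≈5.18577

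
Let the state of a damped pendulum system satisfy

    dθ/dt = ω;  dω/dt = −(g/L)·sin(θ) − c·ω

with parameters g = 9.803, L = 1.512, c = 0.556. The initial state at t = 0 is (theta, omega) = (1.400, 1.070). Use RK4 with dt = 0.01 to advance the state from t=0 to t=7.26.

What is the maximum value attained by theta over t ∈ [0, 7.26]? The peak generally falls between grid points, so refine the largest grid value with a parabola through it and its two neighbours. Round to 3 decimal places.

max theta = 1.484

t=0.000: state=(1.400, 1.070)
step 1 (dt=0.01): k1=(1.070, -6.984), k2=(1.035, -6.970), k3=(1.035, -6.970), k4=(1.000, -6.956); state += dt/6·(k1+2k2+2k3+k4)
t=0.010: state=(1.410, 1.000)
t=0.020: state=(1.420, 0.931)
t=0.030: state=(1.429, 0.862)
continuing one RK4 step at a time; state shown every 25 steps (Δt=0.25):
t=0.250: state=(1.458, -0.573)
t=0.500: state=(1.134, -1.958)
t=0.750: state=(0.522, -2.812)
t=1.000: state=(-0.188, -2.677)
t=1.250: state=(-0.739, -1.624)
t=1.500: state=(-0.973, -0.243)
t=1.750: state=(-0.871, 1.016)
t=2.000: state=(-0.500, 1.852)
t=2.250: state=(-0.004, 1.981)
t=2.500: state=(0.429, 1.382)
t=2.750: state=(0.654, 0.394)
t=3.000: state=(0.627, -0.585)
t=3.250: state=(0.387, -1.257)
t=3.500: state=(0.042, -1.413)
t=3.750: state=(-0.274, -1.038)
t=4.000: state=(-0.451, -0.344)
t=4.250: state=(-0.444, 0.376)
t=4.500: state=(-0.281, 0.875)
t=4.750: state=(-0.038, 1.001)
t=5.000: state=(0.187, 0.747)
t=5.250: state=(0.316, 0.257)
t=5.500: state=(0.313, -0.260)
t=5.750: state=(0.199, -0.619)
t=6.000: state=(0.027, -0.708)
t=6.250: state=(-0.133, -0.528)
t=6.500: state=(-0.223, -0.179)
t=6.750: state=(-0.221, 0.188)
t=7.000: state=(-0.139, 0.441)
t=7.250: state=(-0.017, 0.501)
t=7.260: state=(-0.012, 0.499)
largest grid value and its neighbours: theta(0.150)=1.48365, theta(0.160)=1.48391, theta(0.170)=1.48352
parabola through these three points peaks at t≈0.159 with theta≈1.48391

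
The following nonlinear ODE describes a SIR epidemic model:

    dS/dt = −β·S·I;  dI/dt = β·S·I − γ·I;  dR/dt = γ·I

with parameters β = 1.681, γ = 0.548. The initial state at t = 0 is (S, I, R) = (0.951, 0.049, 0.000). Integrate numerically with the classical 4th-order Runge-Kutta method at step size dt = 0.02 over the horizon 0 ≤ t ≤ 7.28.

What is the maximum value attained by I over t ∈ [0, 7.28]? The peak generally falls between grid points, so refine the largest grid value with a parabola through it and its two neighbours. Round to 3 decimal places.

max I = 0.325

t=0.000: state=(0.951, 0.049, 0.000)
step 1 (dt=0.02): k1=(-0.078, 0.051, 0.027), k2=(-0.079, 0.052, 0.027), k3=(-0.079, 0.052, 0.027), k4=(-0.080, 0.052, 0.027); state += dt/6·(k1+2k2+2k3+k4)
t=0.020: state=(0.949, 0.050, 0.001)
t=0.040: state=(0.948, 0.051, 0.001)
t=0.060: state=(0.946, 0.052, 0.002)
continuing one RK4 step at a time; state shown every 25 steps (Δt=0.5):
t=0.500: state=(0.901, 0.081, 0.018)
t=1.000: state=(0.826, 0.128, 0.046)
t=1.500: state=(0.724, 0.187, 0.089)
t=2.000: state=(0.603, 0.249, 0.149)
t=2.500: state=(0.479, 0.298, 0.224)
t=3.000: state=(0.368, 0.322, 0.309)
t=3.500: state=(0.280, 0.321, 0.398)
t=4.000: state=(0.216, 0.301, 0.484)
t=4.500: state=(0.170, 0.268, 0.562)
t=5.000: state=(0.137, 0.232, 0.630)
t=5.500: state=(0.115, 0.196, 0.689)
t=6.000: state=(0.099, 0.163, 0.738)
t=6.500: state=(0.087, 0.134, 0.779)
t=7.000: state=(0.079, 0.109, 0.812)
t=7.280: state=(0.075, 0.097, 0.828)
largest grid value and its neighbours: I(3.200)=0.32496, I(3.220)=0.32498, I(3.240)=0.32497
parabola through these three points peaks at t≈3.223 with I≈0.32498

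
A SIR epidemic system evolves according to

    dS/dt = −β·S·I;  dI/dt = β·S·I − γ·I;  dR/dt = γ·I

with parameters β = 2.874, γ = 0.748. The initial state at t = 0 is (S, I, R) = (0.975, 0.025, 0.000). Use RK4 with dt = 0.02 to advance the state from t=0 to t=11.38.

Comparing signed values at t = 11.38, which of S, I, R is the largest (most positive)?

t=0.000: state=(0.975, 0.025, 0.000)
step 1 (dt=0.02): k1=(-0.070, 0.051, 0.019), k2=(-0.071, 0.052, 0.019), k3=(-0.071, 0.052, 0.019), k4=(-0.073, 0.053, 0.019); state += dt/6·(k1+2k2+2k3+k4)
t=0.020: state=(0.974, 0.026, 0.000)
t=0.040: state=(0.972, 0.027, 0.001)
t=0.060: state=(0.971, 0.028, 0.001)
continuing one RK4 step at a time; state shown every 25 steps (Δt=0.5):
t=0.500: state=(0.917, 0.067, 0.016)
t=1.000: state=(0.784, 0.159, 0.057)
t=1.500: state=(0.568, 0.291, 0.141)
t=2.000: state=(0.346, 0.384, 0.269)
t=2.500: state=(0.197, 0.387, 0.416)
t=3.000: state=(0.117, 0.331, 0.552)
t=3.500: state=(0.077, 0.261, 0.662)
t=4.000: state=(0.055, 0.197, 0.748)
t=4.500: state=(0.043, 0.145, 0.811)
t=5.000: state=(0.036, 0.106, 0.858)
t=5.500: state=(0.032, 0.076, 0.892)
t=6.000: state=(0.029, 0.055, 0.916)
t=6.500: state=(0.027, 0.039, 0.934)
t=7.000: state=(0.026, 0.028, 0.946)
t=7.500: state=(0.025, 0.020, 0.955)
t=8.000: state=(0.024, 0.014, 0.961)
t=8.500: state=(0.024, 0.010, 0.966)
t=9.000: state=(0.024, 0.007, 0.969)
t=9.500: state=(0.023, 0.005, 0.972)
t=10.000: state=(0.023, 0.004, 0.973)
t=10.500: state=(0.023, 0.003, 0.974)
t=11.000: state=(0.023, 0.002, 0.975)
t=11.380: state=(0.023, 0.001, 0.976)
compare at T: S=0.023, I=0.001, R=0.976

largest component: R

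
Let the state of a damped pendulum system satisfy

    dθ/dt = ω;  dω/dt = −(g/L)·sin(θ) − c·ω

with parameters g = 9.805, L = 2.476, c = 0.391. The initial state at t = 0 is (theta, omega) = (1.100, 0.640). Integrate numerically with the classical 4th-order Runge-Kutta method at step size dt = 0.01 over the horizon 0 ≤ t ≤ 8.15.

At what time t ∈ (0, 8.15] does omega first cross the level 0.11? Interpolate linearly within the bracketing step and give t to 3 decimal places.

t = 0.142

t=0.000: state=(1.100, 0.640)
step 1 (dt=0.01): k1=(0.640, -3.779), k2=(0.621, -3.778), k3=(0.621, -3.778), k4=(0.602, -3.776); state += dt/6·(k1+2k2+2k3+k4)
t=0.010: state=(1.106, 0.602)
t=0.020: state=(1.112, 0.564)
t=0.030: state=(1.118, 0.527)
t=0.140: state=(1.153, 0.117)
next step: t=0.150: state=(1.154, 0.081) — omega has crossed 0.11
linear interpolation between t=0.140 (0.11740) and t=0.150 (0.08081) → t≈0.142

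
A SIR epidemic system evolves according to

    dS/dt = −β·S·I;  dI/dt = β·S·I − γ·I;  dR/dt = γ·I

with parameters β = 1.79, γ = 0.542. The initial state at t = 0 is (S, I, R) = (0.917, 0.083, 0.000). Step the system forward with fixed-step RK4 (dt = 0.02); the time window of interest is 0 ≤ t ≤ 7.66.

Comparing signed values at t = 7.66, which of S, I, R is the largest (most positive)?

t=0.000: state=(0.917, 0.083, 0.000)
step 1 (dt=0.02): k1=(-0.136, 0.091, 0.045), k2=(-0.138, 0.092, 0.045), k3=(-0.138, 0.092, 0.045), k4=(-0.139, 0.093, 0.046); state += dt/6·(k1+2k2+2k3+k4)
t=0.020: state=(0.914, 0.085, 0.001)
t=0.040: state=(0.911, 0.087, 0.002)
t=0.060: state=(0.909, 0.089, 0.003)
continuing one RK4 step at a time; state shown every 25 steps (Δt=0.5):
t=0.500: state=(0.832, 0.139, 0.030)
t=1.000: state=(0.712, 0.212, 0.077)
t=1.500: state=(0.569, 0.287, 0.145)
t=2.000: state=(0.429, 0.341, 0.230)
t=2.500: state=(0.312, 0.362, 0.326)
t=3.000: state=(0.227, 0.350, 0.423)
t=3.500: state=(0.168, 0.318, 0.514)
t=4.000: state=(0.129, 0.277, 0.595)
t=4.500: state=(0.102, 0.234, 0.664)
t=5.000: state=(0.085, 0.194, 0.722)
t=5.500: state=(0.072, 0.158, 0.769)
t=6.000: state=(0.064, 0.128, 0.808)
t=6.500: state=(0.057, 0.103, 0.839)
t=7.000: state=(0.053, 0.083, 0.864)
t=7.500: state=(0.049, 0.066, 0.885)
t=7.660: state=(0.048, 0.061, 0.890)
compare at T: S=0.048, I=0.061, R=0.890

largest component: R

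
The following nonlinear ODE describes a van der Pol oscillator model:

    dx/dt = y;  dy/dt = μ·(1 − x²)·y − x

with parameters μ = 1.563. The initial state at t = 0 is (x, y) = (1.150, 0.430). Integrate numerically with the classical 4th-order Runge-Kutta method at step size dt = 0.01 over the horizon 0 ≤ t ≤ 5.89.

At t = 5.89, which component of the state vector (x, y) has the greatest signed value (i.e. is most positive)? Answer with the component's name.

largest component: y

t=0.000: state=(1.150, 0.430)
step 1 (dt=0.01): k1=(0.430, -1.367), k2=(0.423, -1.369), k3=(0.423, -1.369), k4=(0.416, -1.370); state += dt/6·(k1+2k2+2k3+k4)
t=0.010: state=(1.154, 0.416)
t=0.020: state=(1.158, 0.403)
t=0.030: state=(1.162, 0.389)
continuing one RK4 step at a time; state shown every 20 steps (Δt=0.2):
t=0.200: state=(1.209, 0.157)
t=0.400: state=(1.215, -0.090)
t=0.600: state=(1.175, -0.303)
t=0.800: state=(1.095, -0.495)
t=1.000: state=(0.977, -0.689)
t=1.200: state=(0.817, -0.917)
t=1.400: state=(0.605, -1.223)
t=1.600: state=(0.319, -1.666)
t=1.800: state=(-0.074, -2.289)
t=2.000: state=(-0.600, -2.934)
t=2.200: state=(-1.203, -2.902)
t=2.400: state=(-1.683, -1.782)
t=2.600: state=(-1.914, -0.610)
t=2.800: state=(-1.966, 0.005)
t=3.000: state=(-1.936, 0.262)
t=3.200: state=(-1.871, 0.376)
t=3.400: state=(-1.788, 0.441)
t=3.600: state=(-1.695, 0.492)
t=3.800: state=(-1.591, 0.546)
t=4.000: state=(-1.476, 0.609)
t=4.200: state=(-1.347, 0.690)
t=4.400: state=(-1.198, 0.801)
t=4.600: state=(-1.023, 0.959)
t=4.800: state=(-0.809, 1.196)
t=5.000: state=(-0.536, 1.562)
t=5.200: state=(-0.171, 2.128)
t=5.400: state=(0.328, 2.874)
t=5.600: state=(0.959, 3.292)
t=5.800: state=(1.557, 2.465)
t=5.890: state=(1.749, 1.795)
compare at T: x=1.749, y=1.795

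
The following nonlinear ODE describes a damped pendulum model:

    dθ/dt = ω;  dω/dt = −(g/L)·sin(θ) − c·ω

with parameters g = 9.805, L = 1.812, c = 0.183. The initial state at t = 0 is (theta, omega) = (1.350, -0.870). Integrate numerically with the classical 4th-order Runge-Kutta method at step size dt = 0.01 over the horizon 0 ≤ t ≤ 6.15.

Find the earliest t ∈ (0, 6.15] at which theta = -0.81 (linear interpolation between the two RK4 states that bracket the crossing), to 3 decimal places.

t=0.000: state=(1.350, -0.870)
step 1 (dt=0.01): k1=(-0.870, -5.121), k2=(-0.896, -5.111), k3=(-0.896, -5.111), k4=(-0.921, -5.100); state += dt/6·(k1+2k2+2k3+k4)
t=0.010: state=(1.341, -0.921)
t=0.020: state=(1.332, -0.972)
t=0.030: state=(1.322, -1.023)
continuing one RK4 step at a time; state shown every 20 steps (Δt=0.2):
t=0.200: state=(1.077, -1.837)
t=0.400: state=(0.630, -2.573)
t=0.600: state=(0.079, -2.847)
t=0.800: state=(-0.469, -2.535)
t=0.940: state=(-0.790, -2.028)
next step: t=0.950: state=(-0.810, -1.986) — theta has crossed -0.81
linear interpolation between t=0.940 (-0.79023) and t=0.950 (-0.81030) → t≈0.950

t = 0.950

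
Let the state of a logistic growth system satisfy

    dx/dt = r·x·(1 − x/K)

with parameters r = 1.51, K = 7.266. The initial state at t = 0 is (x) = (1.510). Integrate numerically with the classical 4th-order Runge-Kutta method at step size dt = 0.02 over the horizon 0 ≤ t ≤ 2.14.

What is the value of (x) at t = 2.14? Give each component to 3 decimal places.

(x) = (6.315)

t=0.000: state=(1.510)
step 1 (dt=0.02): k1=(1.806), k2=(1.822), k3=(1.822), k4=(1.838); state += dt/6·(k1+2k2+2k3+k4)
t=0.020: state=(1.546)
t=0.040: state=(1.584)
t=0.060: state=(1.621)
continuing one RK4 step at a time; state shown every 5 steps (Δt=0.1):
t=0.100: state=(1.699)
t=0.200: state=(1.903)
t=0.300: state=(2.123)
t=0.400: state=(2.356)
t=0.500: state=(2.603)
t=0.600: state=(2.860)
t=0.700: state=(3.126)
t=0.800: state=(3.397)
t=0.900: state=(3.671)
t=1.000: state=(3.944)
t=1.100: state=(4.214)
t=1.200: state=(4.478)
t=1.300: state=(4.733)
t=1.400: state=(4.976)
t=1.500: state=(5.206)
t=1.600: state=(5.421)
t=1.700: state=(5.621)
t=1.800: state=(5.805)
t=1.900: state=(5.974)
t=2.000: state=(6.126)
t=2.100: state=(6.264)
t=2.140: state=(6.315)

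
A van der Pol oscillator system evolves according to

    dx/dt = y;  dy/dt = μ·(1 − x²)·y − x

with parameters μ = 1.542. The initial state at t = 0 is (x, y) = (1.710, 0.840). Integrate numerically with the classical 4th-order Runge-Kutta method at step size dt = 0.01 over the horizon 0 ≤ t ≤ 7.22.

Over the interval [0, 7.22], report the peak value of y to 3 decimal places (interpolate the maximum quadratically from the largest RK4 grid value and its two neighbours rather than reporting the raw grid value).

t=0.000: state=(1.710, 0.840)
step 1 (dt=0.01): k1=(0.840, -4.202), k2=(0.819, -4.162), k3=(0.819, -4.162), k4=(0.798, -4.122); state += dt/6·(k1+2k2+2k3+k4)
t=0.010: state=(1.718, 0.798)
t=0.020: state=(1.726, 0.758)
t=0.030: state=(1.733, 0.718)
continuing one RK4 step at a time; state shown every 25 steps (Δt=0.25):
t=0.250: state=(1.812, 0.066)
t=0.500: state=(1.780, -0.274)
t=0.750: state=(1.690, -0.430)
t=1.000: state=(1.569, -0.530)
t=1.250: state=(1.425, -0.628)
t=1.500: state=(1.253, -0.753)
t=1.750: state=(1.043, -0.937)
t=2.000: state=(0.775, -1.235)
t=2.250: state=(0.408, -1.747)
t=2.500: state=(-0.126, -2.574)
t=2.750: state=(-0.873, -3.264)
t=3.000: state=(-1.608, -2.286)
t=3.250: state=(-1.960, -0.642)
t=3.500: state=(-2.012, 0.094)
t=3.750: state=(-1.954, 0.328)
t=4.000: state=(-1.859, 0.420)
t=4.250: state=(-1.746, 0.480)
t=4.500: state=(-1.619, 0.541)
t=4.750: state=(-1.475, 0.618)
t=5.000: state=(-1.308, 0.725)
t=5.250: state=(-1.108, 0.885)
t=5.500: state=(-0.857, 1.144)
t=5.750: state=(-0.521, 1.585)
t=6.000: state=(-0.039, 2.330)
t=6.250: state=(0.658, 3.185)
t=6.500: state=(1.442, 2.734)
t=6.750: state=(1.907, 0.998)
t=7.000: state=(2.016, 0.028)
t=7.220: state=(1.984, -0.266)
largest grid value and its neighbours: y(6.320)=3.27132, y(6.330)=3.27181, y(6.340)=3.26895
parabola through these three points peaks at t≈6.326 with y≈3.27202

max y = 3.272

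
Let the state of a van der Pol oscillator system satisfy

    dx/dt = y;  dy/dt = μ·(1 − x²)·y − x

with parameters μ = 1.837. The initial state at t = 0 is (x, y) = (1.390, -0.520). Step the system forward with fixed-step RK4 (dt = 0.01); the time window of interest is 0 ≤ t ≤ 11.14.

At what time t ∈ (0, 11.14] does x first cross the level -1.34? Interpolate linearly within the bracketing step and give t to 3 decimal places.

t = 1.650

t=0.000: state=(1.390, -0.520)
step 1 (dt=0.01): k1=(-0.520, -0.500), k2=(-0.522, -0.500), k3=(-0.522, -0.500), k4=(-0.525, -0.500); state += dt/6·(k1+2k2+2k3+k4)
t=0.010: state=(1.385, -0.525)
t=0.020: state=(1.380, -0.530)
t=0.030: state=(1.374, -0.535)
continuing one RK4 step at a time; state shown every 50 steps (Δt=0.5):
t=0.500: state=(1.060, -0.830)
t=1.000: state=(0.483, -1.631)
t=1.500: state=(-0.815, -3.577)
t=1.640: state=(-1.308, -3.295)
next step: t=1.650: state=(-1.340, -3.236) — x has crossed -1.34
linear interpolation between t=1.640 (-1.30782) and t=1.650 (-1.34048) → t≈1.650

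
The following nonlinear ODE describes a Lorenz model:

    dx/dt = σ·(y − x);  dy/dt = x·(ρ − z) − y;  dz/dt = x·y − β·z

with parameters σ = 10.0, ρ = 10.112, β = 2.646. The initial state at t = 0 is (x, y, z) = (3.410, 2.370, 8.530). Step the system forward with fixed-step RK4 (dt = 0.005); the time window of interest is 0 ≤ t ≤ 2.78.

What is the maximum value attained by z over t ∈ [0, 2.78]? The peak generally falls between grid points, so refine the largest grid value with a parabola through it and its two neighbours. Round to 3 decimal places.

max z = 11.261

t=0.000: state=(3.410, 2.370, 8.530)
step 1 (dt=0.005): k1=(-10.400, 3.025, -14.489), k2=(-10.064, 3.099, -14.429), k3=(-10.071, 3.099, -14.427), k4=(-9.741, 3.172, -14.365); state += dt/6·(k1+2k2+2k3+k4)
t=0.005: state=(3.360, 2.385, 8.458)
t=0.010: state=(3.313, 2.402, 8.386)
t=0.015: state=(3.269, 2.419, 8.316)
continuing one RK4 step at a time; state shown every 20 steps (Δt=0.1):
t=0.100: state=(2.899, 2.802, 7.239)
t=0.200: state=(3.073, 3.478, 6.369)
t=0.300: state=(3.658, 4.406, 6.053)
t=0.400: state=(4.534, 5.510, 6.443)
t=0.500: state=(5.527, 6.476, 7.638)
t=0.600: state=(6.280, 6.760, 9.373)
t=0.700: state=(6.376, 6.075, 10.833)
t=0.800: state=(5.756, 4.900, 11.249)
t=0.900: state=(4.848, 3.973, 10.671)
t=1.000: state=(4.119, 3.567, 9.643)
t=1.100: state=(3.763, 3.597, 8.619)
t=1.200: state=(3.769, 3.935, 7.848)
t=1.300: state=(4.069, 4.488, 7.469)
t=1.400: state=(4.573, 5.142, 7.567)
t=1.500: state=(5.152, 5.709, 8.147)
t=1.600: state=(5.614, 5.945, 9.045)
t=1.700: state=(5.762, 5.713, 9.890)
t=1.800: state=(5.534, 5.153, 10.299)
t=1.900: state=(5.075, 4.581, 10.164)
t=2.000: state=(4.619, 4.229, 9.658)
t=2.100: state=(4.330, 4.151, 9.042)
t=2.200: state=(4.263, 4.304, 8.523)
t=2.300: state=(4.398, 4.617, 8.234)
t=2.400: state=(4.676, 4.998, 8.239)
t=2.500: state=(5.006, 5.326, 8.531)
t=2.600: state=(5.277, 5.480, 9.006)
t=2.700: state=(5.386, 5.394, 9.476)
t=2.780: state=(5.329, 5.186, 9.717)
largest grid value and its neighbours: z(0.780)=11.25914, z(0.785)=11.26077, z(0.790)=11.25963
parabola through these three points peaks at t≈0.785 with z≈11.26078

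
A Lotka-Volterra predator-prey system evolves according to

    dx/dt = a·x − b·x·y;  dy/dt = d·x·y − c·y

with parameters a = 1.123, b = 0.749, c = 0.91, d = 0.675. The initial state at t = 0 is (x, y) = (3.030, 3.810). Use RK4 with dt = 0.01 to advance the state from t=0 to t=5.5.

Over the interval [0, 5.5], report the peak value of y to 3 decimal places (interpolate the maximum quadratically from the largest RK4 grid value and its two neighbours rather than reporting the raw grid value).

max y = 4.636

t=0.000: state=(3.030, 3.810)
step 1 (dt=0.01): k1=(-5.244, 4.325), k2=(-5.247, 4.282), k3=(-5.247, 4.282), k4=(-5.249, 4.237); state += dt/6·(k1+2k2+2k3+k4)
t=0.010: state=(2.978, 3.853)
t=0.020: state=(2.925, 3.895)
t=0.030: state=(2.873, 3.936)
continuing one RK4 step at a time; state shown every 20 steps (Δt=0.2):
t=0.200: state=(2.030, 4.461)
t=0.400: state=(1.278, 4.633)
t=0.600: state=(0.809, 4.435)
t=0.800: state=(0.536, 4.041)
t=1.000: state=(0.379, 3.580)
t=1.200: state=(0.287, 3.119)
t=1.400: state=(0.233, 2.692)
t=1.600: state=(0.200, 2.311)
t=1.800: state=(0.182, 1.976)
t=2.000: state=(0.173, 1.687)
t=2.200: state=(0.172, 1.440)
t=2.400: state=(0.176, 1.228)
t=2.600: state=(0.186, 1.049)
t=2.800: state=(0.201, 0.898)
t=3.000: state=(0.222, 0.770)
t=3.200: state=(0.250, 0.663)
t=3.400: state=(0.286, 0.573)
t=3.600: state=(0.330, 0.498)
t=3.800: state=(0.385, 0.435)
t=4.000: state=(0.454, 0.384)
t=4.200: state=(0.538, 0.342)
t=4.400: state=(0.641, 0.309)
t=4.600: state=(0.768, 0.283)
t=4.800: state=(0.923, 0.264)
t=5.000: state=(1.112, 0.253)
t=5.200: state=(1.341, 0.248)
t=5.400: state=(1.617, 0.253)
t=5.500: state=(1.775, 0.259)
largest grid value and its neighbours: y(0.370)=4.63571, y(0.380)=4.63594, y(0.390)=4.63519
parabola through these three points peaks at t≈0.377 with y≈4.63598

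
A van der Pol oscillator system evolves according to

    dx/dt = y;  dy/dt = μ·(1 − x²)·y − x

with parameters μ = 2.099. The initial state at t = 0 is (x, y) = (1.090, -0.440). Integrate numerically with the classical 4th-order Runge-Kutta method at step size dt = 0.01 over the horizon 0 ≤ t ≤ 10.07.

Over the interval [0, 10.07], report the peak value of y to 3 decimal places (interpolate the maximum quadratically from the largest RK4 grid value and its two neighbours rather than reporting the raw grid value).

t=0.000: state=(1.090, -0.440)
step 1 (dt=0.01): k1=(-0.440, -0.916), k2=(-0.445, -0.917), k3=(-0.445, -0.917), k4=(-0.449, -0.917); state += dt/6·(k1+2k2+2k3+k4)
t=0.010: state=(1.086, -0.449)
t=0.020: state=(1.081, -0.458)
t=0.030: state=(1.076, -0.468)
continuing one RK4 step at a time; state shown every 50 steps (Δt=0.5):
t=0.500: state=(0.740, -1.021)
t=1.000: state=(-0.108, -2.710)
t=1.500: state=(-1.725, -2.044)
t=2.000: state=(-1.974, 0.194)
t=2.500: state=(-1.828, 0.344)
t=3.000: state=(-1.639, 0.415)
t=3.500: state=(-1.405, 0.531)
t=4.000: state=(-1.086, 0.783)
t=4.500: state=(-0.541, 1.565)
t=5.000: state=(0.790, 3.893)
t=5.500: state=(1.997, 0.415)
t=6.000: state=(1.949, -0.291)
t=6.500: state=(1.783, -0.363)
t=7.000: state=(1.584, -0.439)
t=7.500: state=(1.335, -0.576)
t=8.000: state=(0.979, -0.901)
t=8.500: state=(0.313, -2.008)
t=9.000: state=(-1.286, -3.657)
t=9.500: state=(-2.021, -0.007)
t=10.000: state=(-1.910, 0.315)
t=10.070: state=(-1.887, 0.326)
largest grid value and its neighbours: y(5.030)=3.93575, y(5.040)=3.93803, y(5.050)=3.93375
parabola through these three points peaks at t≈5.038 with y≈3.93810

max y = 3.938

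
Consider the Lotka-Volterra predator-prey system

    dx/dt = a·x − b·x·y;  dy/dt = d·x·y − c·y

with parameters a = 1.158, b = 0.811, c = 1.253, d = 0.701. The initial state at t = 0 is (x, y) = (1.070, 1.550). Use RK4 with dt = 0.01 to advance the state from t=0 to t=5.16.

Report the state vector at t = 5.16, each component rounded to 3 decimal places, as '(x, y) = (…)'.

(x, y) = (1.096, 1.678)

t=0.000: state=(1.070, 1.550)
step 1 (dt=0.01): k1=(-0.106, -0.780), k2=(-0.103, -0.778), k3=(-0.103, -0.778), k4=(-0.099, -0.777); state += dt/6·(k1+2k2+2k3+k4)
t=0.010: state=(1.069, 1.542)
t=0.020: state=(1.068, 1.534)
t=0.030: state=(1.067, 1.527)
continuing one RK4 step at a time; state shown every 20 steps (Δt=0.2):
t=0.200: state=(1.062, 1.400)
t=0.400: state=(1.079, 1.266)
t=0.600: state=(1.118, 1.149)
t=0.800: state=(1.180, 1.051)
t=1.000: state=(1.262, 0.970)
t=1.200: state=(1.367, 0.908)
t=1.400: state=(1.493, 0.863)
t=1.600: state=(1.640, 0.837)
t=1.800: state=(1.807, 0.829)
t=2.000: state=(1.990, 0.842)
t=2.200: state=(2.183, 0.878)
t=2.400: state=(2.375, 0.940)
t=2.600: state=(2.552, 1.034)
t=2.800: state=(2.693, 1.163)
t=3.000: state=(2.775, 1.330)
t=3.200: state=(2.776, 1.529)
t=3.400: state=(2.683, 1.747)
t=3.600: state=(2.504, 1.957)
t=3.800: state=(2.264, 2.129)
t=4.000: state=(2.002, 2.235)
t=4.200: state=(1.750, 2.262)
t=4.400: state=(1.533, 2.215)
t=4.600: state=(1.360, 2.111)
t=4.800: state=(1.231, 1.969)
t=5.000: state=(1.142, 1.809)
t=5.160: state=(1.096, 1.678)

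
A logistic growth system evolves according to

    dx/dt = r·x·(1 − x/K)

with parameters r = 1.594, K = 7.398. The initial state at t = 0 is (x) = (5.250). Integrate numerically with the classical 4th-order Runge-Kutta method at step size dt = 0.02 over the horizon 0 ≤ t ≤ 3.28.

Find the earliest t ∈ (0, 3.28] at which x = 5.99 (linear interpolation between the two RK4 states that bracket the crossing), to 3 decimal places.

t=0.000: state=(5.250)
step 1 (dt=0.02): k1=(2.430), k2=(2.413), k3=(2.414), k4=(2.397); state += dt/6·(k1+2k2+2k3+k4)
t=0.020: state=(5.298)
t=0.040: state=(5.346)
t=0.060: state=(5.393)
continuing one RK4 step at a time; state shown every 10 steps (Δt=0.2):
t=0.200: state=(5.702)
t=0.340: state=(5.976)
next step: t=0.360: state=(6.012) — x has crossed 5.99
linear interpolation between t=0.340 (5.97596) and t=0.360 (6.01222) → t≈0.348

t = 0.348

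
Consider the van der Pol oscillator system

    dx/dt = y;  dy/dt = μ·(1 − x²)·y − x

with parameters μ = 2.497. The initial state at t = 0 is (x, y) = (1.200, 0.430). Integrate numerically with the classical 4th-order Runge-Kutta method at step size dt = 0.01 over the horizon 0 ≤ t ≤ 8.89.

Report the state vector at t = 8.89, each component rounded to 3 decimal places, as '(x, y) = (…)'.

t=0.000: state=(1.200, 0.430)
step 1 (dt=0.01): k1=(0.430, -1.672), k2=(0.422, -1.671), k3=(0.422, -1.671), k4=(0.413, -1.669); state += dt/6·(k1+2k2+2k3+k4)
t=0.010: state=(1.204, 0.413)
t=0.020: state=(1.208, 0.397)
t=0.030: state=(1.212, 0.380)
continuing one RK4 step at a time; state shown every 50 steps (Δt=0.5):
t=0.500: state=(1.233, -0.231)
t=1.000: state=(1.012, -0.656)
t=1.500: state=(0.505, -1.563)
t=2.000: state=(-0.958, -4.329)
t=2.500: state=(-2.007, -0.109)
t=3.000: state=(-1.921, 0.268)
t=3.500: state=(-1.775, 0.313)
t=4.000: state=(-1.605, 0.371)
t=4.500: state=(-1.397, 0.471)
t=5.000: state=(-1.115, 0.691)
t=5.500: state=(-0.631, 1.406)
t=6.000: state=(0.677, 4.256)
t=6.500: state=(2.007, 0.330)
t=7.000: state=(1.951, -0.258)
t=7.500: state=(1.809, -0.304)
t=8.000: state=(1.645, -0.356)
t=8.500: state=(1.448, -0.443)
t=8.890: state=(1.253, -0.569)

(x, y) = (1.253, -0.569)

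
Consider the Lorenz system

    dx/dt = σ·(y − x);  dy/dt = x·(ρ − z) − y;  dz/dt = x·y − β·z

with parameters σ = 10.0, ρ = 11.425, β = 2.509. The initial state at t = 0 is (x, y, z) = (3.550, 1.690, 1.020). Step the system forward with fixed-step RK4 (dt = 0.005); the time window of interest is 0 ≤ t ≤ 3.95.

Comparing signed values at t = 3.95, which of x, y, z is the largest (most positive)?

largest component: z

t=0.000: state=(3.550, 1.690, 1.020)
step 1 (dt=0.005): k1=(-18.600, 35.248, 3.440), k2=(-17.254, 34.646, 3.649), k3=(-17.303, 34.680, 3.648), k4=(-16.001, 34.111, 3.849); state += dt/6·(k1+2k2+2k3+k4)
t=0.005: state=(3.464, 1.863, 1.038)
t=0.010: state=(3.390, 2.031, 1.058)
t=0.015: state=(3.327, 2.195, 1.081)
continuing one RK4 step at a time; state shown every 40 steps (Δt=0.2):
t=0.200: state=(5.389, 7.845, 3.843)
t=0.400: state=(9.305, 9.025, 14.717)
t=0.600: state=(4.323, 1.611, 14.287)
t=0.800: state=(1.497, 1.091, 9.076)
t=1.000: state=(1.587, 1.974, 5.831)
t=1.200: state=(3.065, 4.224, 4.651)
t=1.400: state=(6.278, 8.105, 7.638)
t=1.600: state=(7.662, 6.612, 14.217)
t=1.800: state=(4.155, 2.630, 12.501)
t=2.000: state=(2.685, 2.616, 8.764)
t=2.200: state=(3.431, 4.201, 6.883)
t=2.400: state=(5.566, 6.783, 8.209)
t=2.600: state=(6.926, 6.698, 12.363)
t=2.800: state=(5.049, 3.899, 12.406)
t=3.000: state=(3.635, 3.426, 9.757)
t=3.200: state=(4.033, 4.579, 8.233)
t=3.400: state=(5.489, 6.255, 9.170)
t=3.600: state=(6.261, 6.101, 11.671)
t=3.800: state=(5.129, 4.414, 11.742)
t=3.950: state=(4.312, 3.994, 10.450)
compare at T: x=4.312, y=3.994, z=10.450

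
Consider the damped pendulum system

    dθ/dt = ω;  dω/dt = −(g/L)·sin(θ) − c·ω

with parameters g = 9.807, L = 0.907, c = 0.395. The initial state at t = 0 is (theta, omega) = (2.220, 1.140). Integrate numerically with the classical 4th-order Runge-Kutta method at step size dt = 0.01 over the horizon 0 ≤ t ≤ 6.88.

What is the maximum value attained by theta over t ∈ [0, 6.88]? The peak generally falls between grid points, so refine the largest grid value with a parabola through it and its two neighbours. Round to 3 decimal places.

max theta = 2.295

t=0.000: state=(2.220, 1.140)
step 1 (dt=0.01): k1=(1.140, -9.063), k2=(1.095, -9.008), k3=(1.095, -9.010), k4=(1.050, -8.956); state += dt/6·(k1+2k2+2k3+k4)
t=0.010: state=(2.231, 1.050)
t=0.020: state=(2.241, 0.961)
t=0.030: state=(2.250, 0.873)
continuing one RK4 step at a time; state shown every 25 steps (Δt=0.25):
t=0.250: state=(2.241, -0.931)
t=0.500: state=(1.742, -3.122)
t=0.750: state=(0.684, -5.156)
t=1.000: state=(-0.618, -4.700)
t=1.250: state=(-1.475, -2.022)
t=1.500: state=(-1.630, 0.737)
t=1.750: state=(-1.130, 3.187)
t=2.000: state=(-0.137, 4.383)
t=2.250: state=(0.838, 3.036)
t=2.500: state=(1.281, 0.456)
t=2.750: state=(1.078, -2.007)
t=3.000: state=(0.354, -3.519)
t=3.250: state=(-0.502, -2.955)
t=3.500: state=(-0.994, -0.856)
t=3.750: state=(-0.919, 1.394)
t=4.000: state=(-0.363, 2.834)
t=4.250: state=(0.350, 2.554)
t=4.500: state=(0.793, 0.850)
t=4.750: state=(0.755, -1.102)
t=5.000: state=(0.301, -2.334)
t=5.250: state=(-0.287, -2.108)
t=5.500: state=(-0.650, -0.679)
t=5.750: state=(-0.609, 0.970)
t=6.000: state=(-0.221, 1.951)
t=6.250: state=(0.261, 1.693)
t=6.500: state=(0.542, 0.465)
t=6.750: state=(0.482, -0.903)
t=6.880: state=(0.330, -1.404)
largest grid value and its neighbours: theta(0.120)=2.29424, theta(0.130)=2.29499, theta(0.140)=2.29493
parabola through these three points peaks at t≈0.134 with theta≈2.29506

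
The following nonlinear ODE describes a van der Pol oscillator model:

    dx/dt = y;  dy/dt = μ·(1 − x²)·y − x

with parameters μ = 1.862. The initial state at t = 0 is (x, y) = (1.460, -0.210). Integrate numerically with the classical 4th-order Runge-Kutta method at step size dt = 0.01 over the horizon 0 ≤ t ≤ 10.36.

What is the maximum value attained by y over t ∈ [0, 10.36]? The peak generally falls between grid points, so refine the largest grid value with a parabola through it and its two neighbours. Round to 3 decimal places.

max y = 3.650

t=0.000: state=(1.460, -0.210)
step 1 (dt=0.01): k1=(-0.210, -1.018), k2=(-0.215, -1.007), k3=(-0.215, -1.007), k4=(-0.220, -0.997); state += dt/6·(k1+2k2+2k3+k4)
t=0.010: state=(1.458, -0.220)
t=0.020: state=(1.456, -0.230)
t=0.030: state=(1.453, -0.240)
continuing one RK4 step at a time; state shown every 50 steps (Δt=0.5):
t=0.500: state=(1.256, -0.575)
t=1.000: state=(0.873, -1.012)
t=1.500: state=(0.111, -2.291)
t=2.000: state=(-1.468, -2.948)
t=2.500: state=(-2.010, 0.052)
t=3.000: state=(-1.880, 0.357)
t=3.500: state=(-1.680, 0.441)
t=4.000: state=(-1.432, 0.563)
t=4.500: state=(-1.096, 0.820)
t=5.000: state=(-0.537, 1.562)
t=5.500: state=(0.718, 3.573)
t=6.000: state=(1.967, 0.661)
t=6.500: state=(1.960, -0.298)
t=7.000: state=(1.781, -0.402)
t=7.500: state=(1.558, -0.496)
t=8.000: state=(1.272, -0.670)
t=8.500: state=(0.848, -1.099)
t=9.000: state=(0.014, -2.518)
t=9.500: state=(-1.600, -2.592)
t=10.000: state=(-2.014, 0.123)
t=10.360: state=(-1.921, 0.335)
largest grid value and its neighbours: y(5.550)=3.64859, y(5.560)=3.65014, y(5.570)=3.64667
parabola through these three points peaks at t≈5.558 with y≈3.65023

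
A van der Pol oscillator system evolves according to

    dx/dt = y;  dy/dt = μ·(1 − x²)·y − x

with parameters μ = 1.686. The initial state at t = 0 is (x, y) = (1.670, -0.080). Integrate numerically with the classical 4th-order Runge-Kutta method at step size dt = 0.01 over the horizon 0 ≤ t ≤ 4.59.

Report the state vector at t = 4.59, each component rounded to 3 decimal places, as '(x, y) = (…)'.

t=0.000: state=(1.670, -0.080)
step 1 (dt=0.01): k1=(-0.080, -1.429), k2=(-0.087, -1.407), k3=(-0.087, -1.407), k4=(-0.094, -1.386); state += dt/6·(k1+2k2+2k3+k4)
t=0.010: state=(1.669, -0.094)
t=0.020: state=(1.668, -0.108)
t=0.030: state=(1.667, -0.121)
continuing one RK4 step at a time; state shown every 20 steps (Δt=0.2):
t=0.200: state=(1.630, -0.296)
t=0.400: state=(1.557, -0.425)
t=0.600: state=(1.462, -0.522)
t=0.800: state=(1.349, -0.617)
t=1.000: state=(1.215, -0.728)
t=1.200: state=(1.055, -0.877)
t=1.400: state=(0.859, -1.096)
t=1.600: state=(0.609, -1.437)
t=1.800: state=(0.271, -1.980)
t=2.000: state=(-0.201, -2.769)
t=2.200: state=(-0.830, -3.412)
t=2.400: state=(-1.477, -2.782)
t=2.600: state=(-1.876, -1.214)
t=2.800: state=(-2.006, -0.217)
t=3.000: state=(-2.003, 0.174)
t=3.200: state=(-1.952, 0.318)
t=3.400: state=(-1.881, 0.383)
t=3.600: state=(-1.800, 0.425)
t=3.800: state=(-1.712, 0.464)
t=4.000: state=(-1.615, 0.508)
t=4.200: state=(-1.508, 0.561)
t=4.400: state=(-1.389, 0.631)
t=4.590: state=(-1.261, 0.720)

(x, y) = (-1.261, 0.720)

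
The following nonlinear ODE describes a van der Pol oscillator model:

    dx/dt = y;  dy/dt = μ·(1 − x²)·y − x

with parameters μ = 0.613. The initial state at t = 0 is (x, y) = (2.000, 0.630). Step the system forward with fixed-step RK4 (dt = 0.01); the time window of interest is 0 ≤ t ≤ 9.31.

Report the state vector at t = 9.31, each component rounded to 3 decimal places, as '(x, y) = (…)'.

t=0.000: state=(2.000, 0.630)
step 1 (dt=0.01): k1=(0.630, -3.159), k2=(0.614, -3.137), k3=(0.614, -3.137), k4=(0.599, -3.116); state += dt/6·(k1+2k2+2k3+k4)
t=0.010: state=(2.006, 0.599)
t=0.020: state=(2.012, 0.568)
t=0.030: state=(2.017, 0.537)
continuing one RK4 step at a time; state shown every 50 steps (Δt=0.5):
t=0.500: state=(2.012, -0.417)
t=1.000: state=(1.682, -0.860)
t=1.500: state=(1.160, -1.245)
t=2.000: state=(0.407, -1.805)
t=2.500: state=(-0.650, -2.334)
t=3.000: state=(-1.676, -1.457)
t=3.500: state=(-2.012, -0.008)
t=4.000: state=(-1.826, 0.658)
t=4.500: state=(-1.397, 1.049)
t=5.000: state=(-0.762, 1.521)
t=5.500: state=(0.156, 2.158)
t=6.000: state=(1.280, 2.058)
t=6.500: state=(1.947, 0.548)
t=7.000: state=(1.940, -0.432)
t=7.500: state=(1.602, -0.882)
t=8.000: state=(1.063, -1.293)
t=8.500: state=(0.278, -1.880)
t=9.000: state=(-0.802, -2.311)
t=9.310: state=(-1.464, -1.826)

(x, y) = (-1.464, -1.826)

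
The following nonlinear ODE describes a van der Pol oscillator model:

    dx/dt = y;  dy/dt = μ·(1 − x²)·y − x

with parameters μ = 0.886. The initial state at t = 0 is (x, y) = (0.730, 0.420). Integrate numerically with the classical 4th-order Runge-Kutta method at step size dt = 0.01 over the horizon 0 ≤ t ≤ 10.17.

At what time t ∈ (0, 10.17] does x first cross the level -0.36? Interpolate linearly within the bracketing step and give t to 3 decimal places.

t = 2.160

t=0.000: state=(0.730, 0.420)
step 1 (dt=0.01): k1=(0.420, -0.556), k2=(0.417, -0.561), k3=(0.417, -0.561), k4=(0.414, -0.565); state += dt/6·(k1+2k2+2k3+k4)
t=0.010: state=(0.734, 0.414)
t=0.020: state=(0.738, 0.409)
t=0.030: state=(0.742, 0.403)
continuing one RK4 step at a time; state shown every 50 steps (Δt=0.5):
t=0.500: state=(0.855, 0.057)
t=1.000: state=(0.775, -0.383)
t=1.500: state=(0.465, -0.870)
t=2.000: state=(-0.113, -1.453)
t=2.160: state=(-0.360, -1.620)
next step: t=2.170: state=(-0.376, -1.629) — x has crossed -0.36
linear interpolation between t=2.160 (-0.35981) and t=2.170 (-0.37605) → t≈2.160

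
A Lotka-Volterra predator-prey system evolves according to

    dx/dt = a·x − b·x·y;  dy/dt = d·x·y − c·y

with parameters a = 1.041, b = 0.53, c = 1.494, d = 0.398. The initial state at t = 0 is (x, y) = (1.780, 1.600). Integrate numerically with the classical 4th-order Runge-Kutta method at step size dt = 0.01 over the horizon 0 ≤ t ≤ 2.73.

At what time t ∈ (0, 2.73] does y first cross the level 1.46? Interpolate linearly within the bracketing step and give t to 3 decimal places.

t=0.000: state=(1.780, 1.600)
step 1 (dt=0.01): k1=(0.344, -1.257), k2=(0.350, -1.251), k3=(0.350, -1.251), k4=(0.356, -1.245); state += dt/6·(k1+2k2+2k3+k4)
t=0.010: state=(1.783, 1.587)
t=0.020: state=(1.787, 1.575)
t=0.030: state=(1.791, 1.563)
continuing one RK4 step at a time; state shown every 10 steps (Δt=0.1):
t=0.100: state=(1.821, 1.480)
t=0.110: state=(1.825, 1.469)
next step: t=0.120: state=(1.830, 1.458) — y has crossed 1.46
linear interpolation between t=0.110 (1.46892) and t=0.120 (1.45770) → t≈0.118

t = 0.118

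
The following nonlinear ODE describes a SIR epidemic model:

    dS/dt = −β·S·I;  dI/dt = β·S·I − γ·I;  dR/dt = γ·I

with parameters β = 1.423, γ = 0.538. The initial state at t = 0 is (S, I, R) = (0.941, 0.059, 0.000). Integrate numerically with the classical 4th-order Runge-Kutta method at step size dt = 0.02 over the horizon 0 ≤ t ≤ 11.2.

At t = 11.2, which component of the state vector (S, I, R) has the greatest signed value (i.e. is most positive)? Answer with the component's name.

largest component: R

t=0.000: state=(0.941, 0.059, 0.000)
step 1 (dt=0.02): k1=(-0.079, 0.047, 0.032), k2=(-0.080, 0.048, 0.032), k3=(-0.080, 0.048, 0.032), k4=(-0.080, 0.048, 0.032); state += dt/6·(k1+2k2+2k3+k4)
t=0.020: state=(0.939, 0.060, 0.001)
t=0.040: state=(0.938, 0.061, 0.001)
t=0.060: state=(0.936, 0.062, 0.002)
continuing one RK4 step at a time; state shown every 25 steps (Δt=0.5):
t=0.500: state=(0.894, 0.087, 0.019)
t=1.000: state=(0.830, 0.122, 0.047)
t=1.500: state=(0.750, 0.164, 0.086)
t=2.000: state=(0.657, 0.207, 0.136)
t=2.500: state=(0.559, 0.244, 0.197)
t=3.000: state=(0.466, 0.268, 0.266)
t=3.500: state=(0.383, 0.277, 0.340)
t=4.000: state=(0.315, 0.271, 0.414)
t=4.500: state=(0.261, 0.254, 0.485)
t=5.000: state=(0.220, 0.230, 0.550)
t=5.500: state=(0.188, 0.203, 0.608)
t=6.000: state=(0.165, 0.176, 0.659)
t=6.500: state=(0.146, 0.150, 0.703)
t=7.000: state=(0.133, 0.127, 0.740)
t=7.500: state=(0.122, 0.106, 0.772)
t=8.000: state=(0.114, 0.088, 0.798)
t=8.500: state=(0.108, 0.073, 0.819)
t=9.000: state=(0.103, 0.060, 0.837)
t=9.500: state=(0.099, 0.049, 0.852)
t=10.000: state=(0.096, 0.040, 0.864)
t=10.500: state=(0.093, 0.033, 0.874)
t=11.000: state=(0.091, 0.027, 0.882)
t=11.200: state=(0.091, 0.025, 0.885)
compare at T: S=0.091, I=0.025, R=0.885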